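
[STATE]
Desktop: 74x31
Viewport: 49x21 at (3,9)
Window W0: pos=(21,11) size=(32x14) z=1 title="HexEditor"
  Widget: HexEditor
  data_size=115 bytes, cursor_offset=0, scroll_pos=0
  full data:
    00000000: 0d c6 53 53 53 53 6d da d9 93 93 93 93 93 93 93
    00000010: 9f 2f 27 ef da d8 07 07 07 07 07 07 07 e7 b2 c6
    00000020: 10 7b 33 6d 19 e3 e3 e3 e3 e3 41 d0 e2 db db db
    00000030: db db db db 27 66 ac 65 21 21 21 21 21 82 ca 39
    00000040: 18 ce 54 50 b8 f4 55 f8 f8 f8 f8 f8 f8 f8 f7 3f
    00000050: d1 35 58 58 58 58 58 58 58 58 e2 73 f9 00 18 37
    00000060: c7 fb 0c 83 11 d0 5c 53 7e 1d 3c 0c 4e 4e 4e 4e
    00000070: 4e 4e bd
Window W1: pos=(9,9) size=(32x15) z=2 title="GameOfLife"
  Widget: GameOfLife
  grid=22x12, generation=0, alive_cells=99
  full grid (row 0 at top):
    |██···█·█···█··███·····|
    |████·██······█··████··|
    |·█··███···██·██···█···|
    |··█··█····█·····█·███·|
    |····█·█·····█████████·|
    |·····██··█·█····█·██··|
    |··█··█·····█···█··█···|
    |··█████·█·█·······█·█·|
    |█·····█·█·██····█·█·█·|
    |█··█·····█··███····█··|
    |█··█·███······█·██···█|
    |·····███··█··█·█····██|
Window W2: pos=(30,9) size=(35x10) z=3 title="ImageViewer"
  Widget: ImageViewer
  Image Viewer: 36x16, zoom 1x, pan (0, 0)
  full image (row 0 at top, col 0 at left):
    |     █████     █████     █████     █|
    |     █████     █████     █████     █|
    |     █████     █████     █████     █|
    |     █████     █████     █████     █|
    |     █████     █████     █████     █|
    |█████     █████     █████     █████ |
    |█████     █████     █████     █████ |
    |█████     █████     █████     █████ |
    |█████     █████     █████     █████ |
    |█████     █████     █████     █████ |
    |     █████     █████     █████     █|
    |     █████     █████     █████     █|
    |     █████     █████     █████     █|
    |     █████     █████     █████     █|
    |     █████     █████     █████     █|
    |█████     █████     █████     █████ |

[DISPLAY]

      ┏━━━━━━━━━━━━━━━━━━━━┏━━━━━━━━━━━━━━━━━━━━━
      ┃ GameOfLife         ┃ ImageViewer         
      ┠────────────────────┠─────────────────────
      ┃Gen: 0              ┃     █████     █████ 
      ┃████·██······█··████┃     █████     █████ 
      ┃·█··███···██·██···█·┃     █████     █████ 
      ┃··█··█····█·····█·██┃     █████     █████ 
      ┃····█·█·····████████┃     █████     █████ 
      ┃·····██··█·█····█·██┃█████     █████     █
      ┃··█··█·····█···█··█·┗━━━━━━━━━━━━━━━━━━━━━
      ┃··█████·█·█·······█·█·        ┃58 58 58 58
      ┃█·····█·█·██····█·█·█·        ┃83 11 d0 5c
      ┃█··█·····█··███····█··        ┃           
      ┃█··█·███······█·██···█        ┃           
      ┗━━━━━━━━━━━━━━━━━━━━━━━━━━━━━━┛           
                  ┗━━━━━━━━━━━━━━━━━━━━━━━━━━━━━━
                                                 
                                                 
                                                 
                                                 
                                                 


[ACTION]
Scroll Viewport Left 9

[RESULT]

         ┏━━━━━━━━━━━━━━━━━━━━┏━━━━━━━━━━━━━━━━━━
         ┃ GameOfLife         ┃ ImageViewer      
         ┠────────────────────┠──────────────────
         ┃Gen: 0              ┃     █████     ███
         ┃████·██······█··████┃     █████     ███
         ┃·█··███···██·██···█·┃     █████     ███
         ┃··█··█····█·····█·██┃     █████     ███
         ┃····█·█·····████████┃     █████     ███
         ┃·····██··█·█····█·██┃█████     █████   
         ┃··█··█·····█···█··█·┗━━━━━━━━━━━━━━━━━━
         ┃··█████·█·█·······█·█·        ┃58 58 58
         ┃█·····█·█·██····█·█·█·        ┃83 11 d0
         ┃█··█·····█··███····█··        ┃        
         ┃█··█·███······█·██···█        ┃        
         ┗━━━━━━━━━━━━━━━━━━━━━━━━━━━━━━┛        
                     ┗━━━━━━━━━━━━━━━━━━━━━━━━━━━
                                                 
                                                 
                                                 
                                                 
                                                 


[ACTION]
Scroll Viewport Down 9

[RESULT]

         ┃ GameOfLife         ┃ ImageViewer      
         ┠────────────────────┠──────────────────
         ┃Gen: 0              ┃     █████     ███
         ┃████·██······█··████┃     █████     ███
         ┃·█··███···██·██···█·┃     █████     ███
         ┃··█··█····█·····█·██┃     █████     ███
         ┃····█·█·····████████┃     █████     ███
         ┃·····██··█·█····█·██┃█████     █████   
         ┃··█··█·····█···█··█·┗━━━━━━━━━━━━━━━━━━
         ┃··█████·█·█·······█·█·        ┃58 58 58
         ┃█·····█·█·██····█·█·█·        ┃83 11 d0
         ┃█··█·····█··███····█··        ┃        
         ┃█··█·███······█·██···█        ┃        
         ┗━━━━━━━━━━━━━━━━━━━━━━━━━━━━━━┛        
                     ┗━━━━━━━━━━━━━━━━━━━━━━━━━━━
                                                 
                                                 
                                                 
                                                 
                                                 
                                                 


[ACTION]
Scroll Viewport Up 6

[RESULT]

                                                 
                                                 
                                                 
                                                 
                                                 
         ┏━━━━━━━━━━━━━━━━━━━━┏━━━━━━━━━━━━━━━━━━
         ┃ GameOfLife         ┃ ImageViewer      
         ┠────────────────────┠──────────────────
         ┃Gen: 0              ┃     █████     ███
         ┃████·██······█··████┃     █████     ███
         ┃·█··███···██·██···█·┃     █████     ███
         ┃··█··█····█·····█·██┃     █████     ███
         ┃····█·█·····████████┃     █████     ███
         ┃·····██··█·█····█·██┃█████     █████   
         ┃··█··█·····█···█··█·┗━━━━━━━━━━━━━━━━━━
         ┃··█████·█·█·······█·█·        ┃58 58 58
         ┃█·····█·█·██····█·█·█·        ┃83 11 d0
         ┃█··█·····█··███····█··        ┃        
         ┃█··█·███······█·██···█        ┃        
         ┗━━━━━━━━━━━━━━━━━━━━━━━━━━━━━━┛        
                     ┗━━━━━━━━━━━━━━━━━━━━━━━━━━━


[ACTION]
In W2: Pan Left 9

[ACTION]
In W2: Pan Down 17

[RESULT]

                                                 
                                                 
                                                 
                                                 
                                                 
         ┏━━━━━━━━━━━━━━━━━━━━┏━━━━━━━━━━━━━━━━━━
         ┃ GameOfLife         ┃ ImageViewer      
         ┠────────────────────┠──────────────────
         ┃Gen: 0              ┃                  
         ┃████·██······█··████┃                  
         ┃·█··███···██·██···█·┃                  
         ┃··█··█····█·····█·██┃                  
         ┃····█·█·····████████┃                  
         ┃·····██··█·█····█·██┃                  
         ┃··█··█·····█···█··█·┗━━━━━━━━━━━━━━━━━━
         ┃··█████·█·█·······█·█·        ┃58 58 58
         ┃█·····█·█·██····█·█·█·        ┃83 11 d0
         ┃█··█·····█··███····█··        ┃        
         ┃█··█·███······█·██···█        ┃        
         ┗━━━━━━━━━━━━━━━━━━━━━━━━━━━━━━┛        
                     ┗━━━━━━━━━━━━━━━━━━━━━━━━━━━


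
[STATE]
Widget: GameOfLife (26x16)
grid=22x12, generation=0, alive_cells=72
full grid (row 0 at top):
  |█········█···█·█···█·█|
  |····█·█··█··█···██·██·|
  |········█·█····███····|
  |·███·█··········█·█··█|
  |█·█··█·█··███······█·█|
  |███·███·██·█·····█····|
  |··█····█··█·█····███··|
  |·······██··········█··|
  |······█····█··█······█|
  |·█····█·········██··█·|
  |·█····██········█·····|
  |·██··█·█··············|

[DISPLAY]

Gen: 0                    
█········█···█·█···█·█    
····█·█··█··█···██·██·    
········█·█····███····    
·███·█··········█·█··█    
█·█··█·█··███······█·█    
███·███·██·█·····█····    
··█····█··█·█····███··    
·······██··········█··    
······█····█··█······█    
·█····█·········██··█·    
·█····██········█·····    
·██··█·█··············    
                          
                          
                          


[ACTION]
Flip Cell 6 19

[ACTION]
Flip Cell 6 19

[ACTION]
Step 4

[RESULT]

Gen: 4                    
········█·█·······███·    
···██·█·······██·█···█    
·█·██·····█··█···██··█    
███·██···█····█·█████·    
███···███·····██····█·    
·········█·········███    
·█····█··██·█····██·█·    
·██·███···██····█·█·██    
····██··········█·····    
·█···············██···    
█·█···█···············    
······█···············    
                          
                          
                          


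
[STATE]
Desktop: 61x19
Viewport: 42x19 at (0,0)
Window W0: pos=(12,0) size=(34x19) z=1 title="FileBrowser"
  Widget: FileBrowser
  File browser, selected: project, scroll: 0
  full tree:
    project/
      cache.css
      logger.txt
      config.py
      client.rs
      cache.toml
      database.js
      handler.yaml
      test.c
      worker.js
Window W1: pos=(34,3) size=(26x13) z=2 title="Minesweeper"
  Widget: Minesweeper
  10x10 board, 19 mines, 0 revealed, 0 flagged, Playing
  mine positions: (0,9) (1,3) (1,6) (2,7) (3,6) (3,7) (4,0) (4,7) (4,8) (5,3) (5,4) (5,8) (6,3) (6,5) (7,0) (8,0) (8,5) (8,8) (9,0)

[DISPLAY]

            ┏━━━━━━━━━━━━━━━━━━━━━━━━━━━━━
            ┃ FileBrowser                 
            ┠─────────────────────────────
            ┃> [-] project/       ┏━━━━━━━
            ┃    cache.css        ┃ Minesw
            ┃    logger.txt       ┠───────
            ┃    config.py        ┃■■■■■■■
            ┃    client.rs        ┃■■■■■■■
            ┃    cache.toml       ┃■■■■■■■
            ┃    database.js      ┃■■■■■■■
            ┃    handler.yaml     ┃■■■■■■■
            ┃    test.c           ┃■■■■■■■
            ┃    worker.js        ┃■■■■■■■
            ┃                     ┃■■■■■■■
            ┃                     ┃■■■■■■■
            ┃                     ┗━━━━━━━
            ┃                             
            ┃                             
            ┗━━━━━━━━━━━━━━━━━━━━━━━━━━━━━


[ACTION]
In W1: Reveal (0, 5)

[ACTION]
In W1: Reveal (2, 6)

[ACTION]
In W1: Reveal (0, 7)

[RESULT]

            ┏━━━━━━━━━━━━━━━━━━━━━━━━━━━━━
            ┃ FileBrowser                 
            ┠─────────────────────────────
            ┃> [-] project/       ┏━━━━━━━
            ┃    cache.css        ┃ Minesw
            ┃    logger.txt       ┠───────
            ┃    config.py        ┃■■■■■1■
            ┃    client.rs        ┃■■■■■■■
            ┃    cache.toml       ┃■■■■■■4
            ┃    database.js      ┃■■■■■■■
            ┃    handler.yaml     ┃■■■■■■■
            ┃    test.c           ┃■■■■■■■
            ┃    worker.js        ┃■■■■■■■
            ┃                     ┃■■■■■■■
            ┃                     ┃■■■■■■■
            ┃                     ┗━━━━━━━
            ┃                             
            ┃                             
            ┗━━━━━━━━━━━━━━━━━━━━━━━━━━━━━


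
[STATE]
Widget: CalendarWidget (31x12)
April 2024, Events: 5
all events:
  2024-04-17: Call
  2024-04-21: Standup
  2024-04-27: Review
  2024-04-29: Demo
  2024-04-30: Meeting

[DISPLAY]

           April 2024          
Mo Tu We Th Fr Sa Su           
 1  2  3  4  5  6  7           
 8  9 10 11 12 13 14           
15 16 17* 18 19 20 21*         
22 23 24 25 26 27* 28          
29* 30*                        
                               
                               
                               
                               
                               


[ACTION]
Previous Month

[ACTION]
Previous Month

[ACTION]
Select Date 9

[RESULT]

         February 2024         
Mo Tu We Th Fr Sa Su           
          1  2  3  4           
 5  6  7  8 [ 9] 10 11         
12 13 14 15 16 17 18           
19 20 21 22 23 24 25           
26 27 28 29                    
                               
                               
                               
                               
                               


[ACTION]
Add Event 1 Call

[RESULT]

         February 2024         
Mo Tu We Th Fr Sa Su           
          1*  2  3  4          
 5  6  7  8 [ 9] 10 11         
12 13 14 15 16 17 18           
19 20 21 22 23 24 25           
26 27 28 29                    
                               
                               
                               
                               
                               


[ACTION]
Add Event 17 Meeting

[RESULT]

         February 2024         
Mo Tu We Th Fr Sa Su           
          1*  2  3  4          
 5  6  7  8 [ 9] 10 11         
12 13 14 15 16 17* 18          
19 20 21 22 23 24 25           
26 27 28 29                    
                               
                               
                               
                               
                               


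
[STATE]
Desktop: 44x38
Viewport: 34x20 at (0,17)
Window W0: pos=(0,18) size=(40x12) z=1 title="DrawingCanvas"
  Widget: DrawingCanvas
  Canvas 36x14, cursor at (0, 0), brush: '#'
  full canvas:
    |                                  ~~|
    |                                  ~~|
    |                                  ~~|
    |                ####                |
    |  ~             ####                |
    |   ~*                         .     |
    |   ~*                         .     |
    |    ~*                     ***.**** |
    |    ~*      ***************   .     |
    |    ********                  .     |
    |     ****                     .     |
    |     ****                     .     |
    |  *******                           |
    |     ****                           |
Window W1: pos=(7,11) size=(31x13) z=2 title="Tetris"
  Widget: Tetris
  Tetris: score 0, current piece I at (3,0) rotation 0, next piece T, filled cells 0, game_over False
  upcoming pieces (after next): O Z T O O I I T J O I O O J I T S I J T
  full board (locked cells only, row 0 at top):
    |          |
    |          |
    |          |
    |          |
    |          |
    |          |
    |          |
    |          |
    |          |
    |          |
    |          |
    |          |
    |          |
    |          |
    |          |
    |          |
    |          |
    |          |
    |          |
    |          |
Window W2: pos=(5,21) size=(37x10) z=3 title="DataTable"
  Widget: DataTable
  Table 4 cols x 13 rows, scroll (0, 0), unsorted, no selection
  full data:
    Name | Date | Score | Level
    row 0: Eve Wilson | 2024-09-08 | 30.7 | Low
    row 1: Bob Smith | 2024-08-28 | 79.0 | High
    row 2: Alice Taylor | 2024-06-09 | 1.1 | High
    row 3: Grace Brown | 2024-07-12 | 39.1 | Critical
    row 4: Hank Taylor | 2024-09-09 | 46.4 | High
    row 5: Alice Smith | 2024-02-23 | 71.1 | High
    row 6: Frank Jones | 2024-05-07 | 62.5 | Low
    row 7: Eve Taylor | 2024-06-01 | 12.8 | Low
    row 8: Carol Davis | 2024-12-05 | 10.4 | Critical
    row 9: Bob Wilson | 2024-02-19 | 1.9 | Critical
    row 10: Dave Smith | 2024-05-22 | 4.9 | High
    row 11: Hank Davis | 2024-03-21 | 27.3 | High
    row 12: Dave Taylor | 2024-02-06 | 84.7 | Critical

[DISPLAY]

       ┃          │               
┏━━━━━━┃          │               
┃ Drawi┃          │               
┠──────┃          │Score:         
┃+   ┏━━━━━━━━━━━━━━━━━━━━━━━━━━━━
┃    ┃ DataTable                  
┃    ┠────────────────────────────
┃    ┃Name        │Date      │Scor
┃  ~ ┃────────────┼──────────┼────
┃   ~┃Eve Wilson  │2024-09-08│30.7
┃   ~┃Bob Smith   │2024-08-28│79.0
┃    ┃Alice Taylor│2024-06-09│1.1 
┗━━━━┃Grace Brown │2024-07-12│39.1
     ┗━━━━━━━━━━━━━━━━━━━━━━━━━━━━
                                  
                                  
                                  
                                  
                                  
                                  


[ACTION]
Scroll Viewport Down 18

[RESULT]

┏━━━━━━┃          │               
┃ Drawi┃          │               
┠──────┃          │Score:         
┃+   ┏━━━━━━━━━━━━━━━━━━━━━━━━━━━━
┃    ┃ DataTable                  
┃    ┠────────────────────────────
┃    ┃Name        │Date      │Scor
┃  ~ ┃────────────┼──────────┼────
┃   ~┃Eve Wilson  │2024-09-08│30.7
┃   ~┃Bob Smith   │2024-08-28│79.0
┃    ┃Alice Taylor│2024-06-09│1.1 
┗━━━━┃Grace Brown │2024-07-12│39.1
     ┗━━━━━━━━━━━━━━━━━━━━━━━━━━━━
                                  
                                  
                                  
                                  
                                  
                                  
                                  


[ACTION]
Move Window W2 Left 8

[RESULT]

┏━━━━━━┃          │               
┃ Drawi┃          │               
┠──────┃          │Score:         
┏━━━━━━━━━━━━━━━━━━━━━━━━━━━━━━━━━
┃ DataTable                       
┠─────────────────────────────────
┃Name        │Date      │Score│Lev
┃────────────┼──────────┼─────┼───
┃Eve Wilson  │2024-09-08│30.7 │Low
┃Bob Smith   │2024-08-28│79.0 │Hig
┃Alice Taylor│2024-06-09│1.1  │Hig
┃Grace Brown │2024-07-12│39.1 │Cri
┗━━━━━━━━━━━━━━━━━━━━━━━━━━━━━━━━━
                                  
                                  
                                  
                                  
                                  
                                  
                                  


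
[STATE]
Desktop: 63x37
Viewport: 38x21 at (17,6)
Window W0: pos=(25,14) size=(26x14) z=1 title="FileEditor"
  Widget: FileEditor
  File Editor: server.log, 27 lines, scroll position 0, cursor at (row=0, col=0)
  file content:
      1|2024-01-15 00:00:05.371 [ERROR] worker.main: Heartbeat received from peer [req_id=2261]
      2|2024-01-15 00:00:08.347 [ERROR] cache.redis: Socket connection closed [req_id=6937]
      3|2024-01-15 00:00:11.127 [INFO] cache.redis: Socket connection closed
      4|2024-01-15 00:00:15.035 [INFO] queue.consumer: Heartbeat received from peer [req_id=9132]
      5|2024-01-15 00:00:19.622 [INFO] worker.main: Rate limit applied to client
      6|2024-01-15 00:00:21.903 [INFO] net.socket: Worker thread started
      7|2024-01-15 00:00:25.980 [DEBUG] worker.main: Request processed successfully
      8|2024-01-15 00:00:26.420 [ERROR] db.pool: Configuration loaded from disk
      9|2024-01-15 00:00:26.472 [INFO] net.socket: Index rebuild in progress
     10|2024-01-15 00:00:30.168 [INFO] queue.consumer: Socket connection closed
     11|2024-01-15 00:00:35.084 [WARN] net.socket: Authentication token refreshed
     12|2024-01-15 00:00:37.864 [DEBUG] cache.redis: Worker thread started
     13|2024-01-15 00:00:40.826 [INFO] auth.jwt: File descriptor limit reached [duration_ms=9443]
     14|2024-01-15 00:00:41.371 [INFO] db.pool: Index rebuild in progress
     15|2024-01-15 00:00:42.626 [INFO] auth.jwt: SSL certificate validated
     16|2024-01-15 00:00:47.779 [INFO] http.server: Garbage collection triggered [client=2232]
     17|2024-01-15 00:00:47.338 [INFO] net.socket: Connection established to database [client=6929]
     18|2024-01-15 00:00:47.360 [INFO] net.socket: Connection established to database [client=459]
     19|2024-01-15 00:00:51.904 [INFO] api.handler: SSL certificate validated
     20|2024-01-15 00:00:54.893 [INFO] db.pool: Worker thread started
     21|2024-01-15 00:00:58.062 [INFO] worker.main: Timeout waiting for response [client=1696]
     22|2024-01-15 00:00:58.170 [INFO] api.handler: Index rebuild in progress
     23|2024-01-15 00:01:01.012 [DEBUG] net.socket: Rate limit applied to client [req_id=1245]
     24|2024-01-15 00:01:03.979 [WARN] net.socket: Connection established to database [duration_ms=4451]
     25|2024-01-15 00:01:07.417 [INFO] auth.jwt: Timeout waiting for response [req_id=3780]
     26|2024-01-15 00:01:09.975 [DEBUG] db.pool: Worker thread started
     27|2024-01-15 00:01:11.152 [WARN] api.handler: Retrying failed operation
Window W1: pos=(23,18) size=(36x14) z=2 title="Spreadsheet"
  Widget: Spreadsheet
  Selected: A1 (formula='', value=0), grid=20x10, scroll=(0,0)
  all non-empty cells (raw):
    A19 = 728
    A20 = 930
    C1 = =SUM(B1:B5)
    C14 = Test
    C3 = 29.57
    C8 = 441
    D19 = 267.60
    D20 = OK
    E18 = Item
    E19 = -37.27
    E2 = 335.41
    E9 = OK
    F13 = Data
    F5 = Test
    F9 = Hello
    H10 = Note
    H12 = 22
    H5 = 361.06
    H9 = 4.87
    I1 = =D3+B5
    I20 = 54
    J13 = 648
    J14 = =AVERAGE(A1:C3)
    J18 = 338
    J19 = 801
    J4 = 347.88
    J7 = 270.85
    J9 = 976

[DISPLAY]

                                      
                                      
                                      
                                      
                                      
                                      
                                      
                                      
        ┏━━━━━━━━━━━━━━━━━━━━━━━━┓    
        ┃ FileEditor             ┃    
        ┠────────────────────────┨    
        ┃█024-01-15 00:00:05.371▲┃    
      ┏━━━━━━━━━━━━━━━━━━━━━━━━━━━━━━━
      ┃ Spreadsheet                   
      ┠───────────────────────────────
      ┃A1:                            
      ┃       A       B       C       
      ┃-------------------------------
      ┃  1      [0]       0       0   
      ┃  2        0       0       0   
      ┃  3        0       0   29.57   


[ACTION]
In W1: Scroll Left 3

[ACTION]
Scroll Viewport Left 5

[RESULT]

                                      
                                      
                                      
                                      
                                      
                                      
                                      
                                      
             ┏━━━━━━━━━━━━━━━━━━━━━━━━
             ┃ FileEditor             
             ┠────────────────────────
             ┃█024-01-15 00:00:05.371▲
           ┏━━━━━━━━━━━━━━━━━━━━━━━━━━
           ┃ Spreadsheet              
           ┠──────────────────────────
           ┃A1:                       
           ┃       A       B       C  
           ┃--------------------------
           ┃  1      [0]       0      
           ┃  2        0       0      
           ┃  3        0       0   29.


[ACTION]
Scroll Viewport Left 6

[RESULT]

                                      
                                      
                                      
                                      
                                      
                                      
                                      
                                      
                   ┏━━━━━━━━━━━━━━━━━━
                   ┃ FileEditor       
                   ┠──────────────────
                   ┃█024-01-15 00:00:0
                 ┏━━━━━━━━━━━━━━━━━━━━
                 ┃ Spreadsheet        
                 ┠────────────────────
                 ┃A1:                 
                 ┃       A       B    
                 ┃--------------------
                 ┃  1      [0]       0
                 ┃  2        0       0
                 ┃  3        0       0


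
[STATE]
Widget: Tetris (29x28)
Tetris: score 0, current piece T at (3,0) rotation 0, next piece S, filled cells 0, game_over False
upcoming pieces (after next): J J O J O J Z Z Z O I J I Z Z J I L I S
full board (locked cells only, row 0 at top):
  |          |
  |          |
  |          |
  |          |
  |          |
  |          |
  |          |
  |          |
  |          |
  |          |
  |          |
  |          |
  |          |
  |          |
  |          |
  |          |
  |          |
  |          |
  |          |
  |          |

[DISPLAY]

    ▒     │Next:             
   ▒▒▒    │ ░░               
          │░░                
          │                  
          │                  
          │                  
          │Score:            
          │0                 
          │                  
          │                  
          │                  
          │                  
          │                  
          │                  
          │                  
          │                  
          │                  
          │                  
          │                  
          │                  
          │                  
          │                  
          │                  
          │                  
          │                  
          │                  
          │                  
          │                  


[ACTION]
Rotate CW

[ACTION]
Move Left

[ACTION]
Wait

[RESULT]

          │Next:             
  ▒       │ ░░               
  ▒▒      │░░                
  ▒       │                  
          │                  
          │                  
          │Score:            
          │0                 
          │                  
          │                  
          │                  
          │                  
          │                  
          │                  
          │                  
          │                  
          │                  
          │                  
          │                  
          │                  
          │                  
          │                  
          │                  
          │                  
          │                  
          │                  
          │                  
          │                  


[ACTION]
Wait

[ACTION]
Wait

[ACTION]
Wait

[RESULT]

          │Next:             
          │ ░░               
          │░░                
          │                  
  ▒       │                  
  ▒▒      │                  
  ▒       │Score:            
          │0                 
          │                  
          │                  
          │                  
          │                  
          │                  
          │                  
          │                  
          │                  
          │                  
          │                  
          │                  
          │                  
          │                  
          │                  
          │                  
          │                  
          │                  
          │                  
          │                  
          │                  


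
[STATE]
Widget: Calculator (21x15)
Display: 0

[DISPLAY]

                    0
┌───┬───┬───┬───┐    
│ 7 │ 8 │ 9 │ ÷ │    
├───┼───┼───┼───┤    
│ 4 │ 5 │ 6 │ × │    
├───┼───┼───┼───┤    
│ 1 │ 2 │ 3 │ - │    
├───┼───┼───┼───┤    
│ 0 │ . │ = │ + │    
├───┼───┼───┼───┤    
│ C │ MC│ MR│ M+│    
└───┴───┴───┴───┘    
                     
                     
                     


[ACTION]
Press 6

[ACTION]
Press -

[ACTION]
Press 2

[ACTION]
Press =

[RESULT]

                    4
┌───┬───┬───┬───┐    
│ 7 │ 8 │ 9 │ ÷ │    
├───┼───┼───┼───┤    
│ 4 │ 5 │ 6 │ × │    
├───┼───┼───┼───┤    
│ 1 │ 2 │ 3 │ - │    
├───┼───┼───┼───┤    
│ 0 │ . │ = │ + │    
├───┼───┼───┼───┤    
│ C │ MC│ MR│ M+│    
└───┴───┴───┴───┘    
                     
                     
                     


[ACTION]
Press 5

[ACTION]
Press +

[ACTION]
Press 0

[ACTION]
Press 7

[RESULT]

                    7
┌───┬───┬───┬───┐    
│ 7 │ 8 │ 9 │ ÷ │    
├───┼───┼───┼───┤    
│ 4 │ 5 │ 6 │ × │    
├───┼───┼───┼───┤    
│ 1 │ 2 │ 3 │ - │    
├───┼───┼───┼───┤    
│ 0 │ . │ = │ + │    
├───┼───┼───┼───┤    
│ C │ MC│ MR│ M+│    
└───┴───┴───┴───┘    
                     
                     
                     


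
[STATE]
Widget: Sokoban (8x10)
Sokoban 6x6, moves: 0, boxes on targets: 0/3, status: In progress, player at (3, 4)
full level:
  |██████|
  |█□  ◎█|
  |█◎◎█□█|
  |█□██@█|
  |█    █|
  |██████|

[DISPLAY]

██████  
█□  ◎█  
█◎◎█□█  
█□██@█  
█    █  
██████  
Moves: 0
        
        
        


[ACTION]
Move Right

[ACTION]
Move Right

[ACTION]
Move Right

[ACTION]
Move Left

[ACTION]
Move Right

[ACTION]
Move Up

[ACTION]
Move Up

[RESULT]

██████  
█□  ■█  
█◎◎█@█  
█□██ █  
█    █  
██████  
Moves: 1
        
        
        


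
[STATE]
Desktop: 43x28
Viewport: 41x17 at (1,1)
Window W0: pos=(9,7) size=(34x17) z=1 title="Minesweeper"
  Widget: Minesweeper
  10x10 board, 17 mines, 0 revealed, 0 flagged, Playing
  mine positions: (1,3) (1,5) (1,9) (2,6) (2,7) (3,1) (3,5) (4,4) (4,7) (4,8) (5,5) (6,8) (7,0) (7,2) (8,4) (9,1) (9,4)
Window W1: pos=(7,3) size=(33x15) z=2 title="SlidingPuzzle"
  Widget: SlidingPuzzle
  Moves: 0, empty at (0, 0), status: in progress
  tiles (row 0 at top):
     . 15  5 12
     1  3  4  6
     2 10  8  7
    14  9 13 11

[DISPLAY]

                                         
                                         
      ┏━━━━━━━━━━━━━━━━━━━━━━━━━━━━━━━┓  
      ┃ SlidingPuzzle                 ┃  
      ┠───────────────────────────────┨  
      ┃┌────┬────┬────┬────┐          ┃  
      ┃│    │ 15 │  5 │ 12 │          ┃━━
      ┃├────┼────┼────┼────┤          ┃  
      ┃│  1 │  3 │  4 │  6 │          ┃──
      ┃├────┼────┼────┼────┤          ┃  
      ┃│  2 │ 10 │  8 │  7 │          ┃  
      ┃├────┼────┼────┼────┤          ┃  
      ┃│ 14 │  9 │ 13 │ 11 │          ┃  
      ┃└────┴────┴────┴────┘          ┃  
      ┃Moves: 0                       ┃  
      ┃                               ┃  
      ┗━━━━━━━━━━━━━━━━━━━━━━━━━━━━━━━┛  


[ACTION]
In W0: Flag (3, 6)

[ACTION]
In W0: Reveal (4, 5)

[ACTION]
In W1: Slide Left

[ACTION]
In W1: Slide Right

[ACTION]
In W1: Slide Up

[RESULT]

                                         
                                         
      ┏━━━━━━━━━━━━━━━━━━━━━━━━━━━━━━━┓  
      ┃ SlidingPuzzle                 ┃  
      ┠───────────────────────────────┨  
      ┃┌────┬────┬────┬────┐          ┃  
      ┃│  1 │ 15 │  5 │ 12 │          ┃━━
      ┃├────┼────┼────┼────┤          ┃  
      ┃│    │  3 │  4 │  6 │          ┃──
      ┃├────┼────┼────┼────┤          ┃  
      ┃│  2 │ 10 │  8 │  7 │          ┃  
      ┃├────┼────┼────┼────┤          ┃  
      ┃│ 14 │  9 │ 13 │ 11 │          ┃  
      ┃└────┴────┴────┴────┘          ┃  
      ┃Moves: 3                       ┃  
      ┃                               ┃  
      ┗━━━━━━━━━━━━━━━━━━━━━━━━━━━━━━━┛  


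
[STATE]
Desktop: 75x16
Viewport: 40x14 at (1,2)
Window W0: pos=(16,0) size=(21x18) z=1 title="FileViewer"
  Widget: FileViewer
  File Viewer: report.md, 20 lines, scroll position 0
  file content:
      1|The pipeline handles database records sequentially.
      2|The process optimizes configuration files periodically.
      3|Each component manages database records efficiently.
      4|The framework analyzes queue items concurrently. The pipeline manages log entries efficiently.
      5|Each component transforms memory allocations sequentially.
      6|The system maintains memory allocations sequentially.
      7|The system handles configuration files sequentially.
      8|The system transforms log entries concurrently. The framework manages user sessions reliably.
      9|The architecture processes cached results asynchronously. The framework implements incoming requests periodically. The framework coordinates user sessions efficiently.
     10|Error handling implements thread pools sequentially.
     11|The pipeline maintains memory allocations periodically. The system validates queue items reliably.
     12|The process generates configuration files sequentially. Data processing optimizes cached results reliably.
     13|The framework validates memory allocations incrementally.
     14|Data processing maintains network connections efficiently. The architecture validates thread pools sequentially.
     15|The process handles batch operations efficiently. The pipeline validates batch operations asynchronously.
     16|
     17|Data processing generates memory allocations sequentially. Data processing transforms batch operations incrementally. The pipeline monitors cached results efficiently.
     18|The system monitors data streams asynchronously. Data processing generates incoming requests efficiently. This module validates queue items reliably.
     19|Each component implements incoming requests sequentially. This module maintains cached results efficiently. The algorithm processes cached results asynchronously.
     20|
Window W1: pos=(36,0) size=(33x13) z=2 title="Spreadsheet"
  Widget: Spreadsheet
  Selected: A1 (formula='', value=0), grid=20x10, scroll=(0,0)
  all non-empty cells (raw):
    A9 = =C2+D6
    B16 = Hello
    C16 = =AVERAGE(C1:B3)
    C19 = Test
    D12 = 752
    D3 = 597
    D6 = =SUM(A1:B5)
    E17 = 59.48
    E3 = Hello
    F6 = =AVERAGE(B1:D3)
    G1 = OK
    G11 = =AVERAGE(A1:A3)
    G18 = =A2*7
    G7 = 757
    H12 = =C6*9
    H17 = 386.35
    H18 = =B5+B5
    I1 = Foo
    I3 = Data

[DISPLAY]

               ┠───────────────────┠────
               ┃The pipeline handl▲┃A1: 
               ┃The process optimi█┃    
               ┃Each component man░┃----
               ┃The framework anal░┃  1 
               ┃Each component tra░┃  2 
               ┃The system maintai░┃  3 
               ┃The system handles░┃  4 
               ┃The system transfo░┃  5 
               ┃The architecture p░┃  6 
               ┃Error handling imp░┗━━━━
               ┃The pipeline maint░┃    
               ┃The process genera░┃    
               ┃The framework vali░┃    


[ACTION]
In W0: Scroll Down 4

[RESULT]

               ┠───────────────────┠────
               ┃Each component tra▲┃A1: 
               ┃The system maintai░┃    
               ┃The system handles░┃----
               ┃The system transfo░┃  1 
               ┃The architecture p░┃  2 
               ┃Error handling imp░┃  3 
               ┃The pipeline maint░┃  4 
               ┃The process genera░┃  5 
               ┃The framework vali░┃  6 
               ┃Data processing ma█┗━━━━
               ┃The process handle░┃    
               ┃                  ░┃    
               ┃Data processing ge░┃    


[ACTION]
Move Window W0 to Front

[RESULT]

               ┠───────────────────┨────
               ┃Each component tra▲┃A1: 
               ┃The system maintai░┃    
               ┃The system handles░┃----
               ┃The system transfo░┃  1 
               ┃The architecture p░┃  2 
               ┃Error handling imp░┃  3 
               ┃The pipeline maint░┃  4 
               ┃The process genera░┃  5 
               ┃The framework vali░┃  6 
               ┃Data processing ma█┃━━━━
               ┃The process handle░┃    
               ┃                  ░┃    
               ┃Data processing ge░┃    


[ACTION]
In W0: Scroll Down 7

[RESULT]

               ┠───────────────────┨────
               ┃The system handles▲┃A1: 
               ┃The system transfo░┃    
               ┃The architecture p░┃----
               ┃Error handling imp░┃  1 
               ┃The pipeline maint░┃  2 
               ┃The process genera░┃  3 
               ┃The framework vali░┃  4 
               ┃Data processing ma░┃  5 
               ┃The process handle░┃  6 
               ┃                  ░┃━━━━
               ┃Data processing ge░┃    
               ┃The system monitor░┃    
               ┃Each component imp█┃    


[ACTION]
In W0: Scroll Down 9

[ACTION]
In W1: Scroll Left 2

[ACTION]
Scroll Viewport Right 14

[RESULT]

 ┠───────────────────┨──────────────────
 ┃The system handles▲┃A1:               
 ┃The system transfo░┃       A       B  
 ┃The architecture p░┃------------------
 ┃Error handling imp░┃  1      [0]      
 ┃The pipeline maint░┃  2        0      
 ┃The process genera░┃  3        0      
 ┃The framework vali░┃  4        0      
 ┃Data processing ma░┃  5        0      
 ┃The process handle░┃  6        0      
 ┃                  ░┃━━━━━━━━━━━━━━━━━━
 ┃Data processing ge░┃                  
 ┃The system monitor░┃                  
 ┃Each component imp█┃                  
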